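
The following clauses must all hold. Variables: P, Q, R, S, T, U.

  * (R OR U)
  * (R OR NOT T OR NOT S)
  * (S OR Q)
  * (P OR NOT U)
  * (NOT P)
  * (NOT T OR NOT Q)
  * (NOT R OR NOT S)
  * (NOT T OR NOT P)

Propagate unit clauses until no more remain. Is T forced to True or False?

False

(NOT P) is a unit clause: P = False.
In (NOT U OR P), P is now false; NOT U must hold, so U = False.
From (R OR U) and U = False: R = True.
From (NOT S OR NOT R) and R = True: S = False.
In (Q OR S), S is now false; Q must hold, so Q = True.
From (NOT Q OR NOT T) and Q = True: T = False.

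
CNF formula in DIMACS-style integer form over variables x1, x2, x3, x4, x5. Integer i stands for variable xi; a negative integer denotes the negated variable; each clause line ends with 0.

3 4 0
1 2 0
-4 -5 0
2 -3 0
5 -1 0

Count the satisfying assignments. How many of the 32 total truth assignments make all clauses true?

5

Satisfying assignments:
  x1=0 x2=1 x3=0 x4=1 x5=0
  x1=0 x2=1 x3=1 x4=0 x5=0
  x1=0 x2=1 x3=1 x4=0 x5=1
  x1=0 x2=1 x3=1 x4=1 x5=0
  x1=1 x2=1 x3=1 x4=0 x5=1
That's 5 in total.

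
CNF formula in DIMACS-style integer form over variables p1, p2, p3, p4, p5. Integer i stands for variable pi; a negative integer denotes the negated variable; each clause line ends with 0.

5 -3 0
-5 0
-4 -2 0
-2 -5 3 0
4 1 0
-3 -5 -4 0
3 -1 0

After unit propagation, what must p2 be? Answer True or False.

False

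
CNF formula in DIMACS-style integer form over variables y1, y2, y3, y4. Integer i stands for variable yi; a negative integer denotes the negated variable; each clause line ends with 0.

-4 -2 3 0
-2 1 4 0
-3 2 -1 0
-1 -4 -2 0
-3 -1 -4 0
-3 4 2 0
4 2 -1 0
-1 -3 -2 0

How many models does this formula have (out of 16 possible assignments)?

The models are:
  y1=F y2=F y3=F y4=F
  y1=F y2=F y3=F y4=T
  y1=F y2=F y3=T y4=T
  y1=F y2=T y3=T y4=T
  y1=T y2=F y3=F y4=T
  y1=T y2=T y3=F y4=F
That's 6 in total.

6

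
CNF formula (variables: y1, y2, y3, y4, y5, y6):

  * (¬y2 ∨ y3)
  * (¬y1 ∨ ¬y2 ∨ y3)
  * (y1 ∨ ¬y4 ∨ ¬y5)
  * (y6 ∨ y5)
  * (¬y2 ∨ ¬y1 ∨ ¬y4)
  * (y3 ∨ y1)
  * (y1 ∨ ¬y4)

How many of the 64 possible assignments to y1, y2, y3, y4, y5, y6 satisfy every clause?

21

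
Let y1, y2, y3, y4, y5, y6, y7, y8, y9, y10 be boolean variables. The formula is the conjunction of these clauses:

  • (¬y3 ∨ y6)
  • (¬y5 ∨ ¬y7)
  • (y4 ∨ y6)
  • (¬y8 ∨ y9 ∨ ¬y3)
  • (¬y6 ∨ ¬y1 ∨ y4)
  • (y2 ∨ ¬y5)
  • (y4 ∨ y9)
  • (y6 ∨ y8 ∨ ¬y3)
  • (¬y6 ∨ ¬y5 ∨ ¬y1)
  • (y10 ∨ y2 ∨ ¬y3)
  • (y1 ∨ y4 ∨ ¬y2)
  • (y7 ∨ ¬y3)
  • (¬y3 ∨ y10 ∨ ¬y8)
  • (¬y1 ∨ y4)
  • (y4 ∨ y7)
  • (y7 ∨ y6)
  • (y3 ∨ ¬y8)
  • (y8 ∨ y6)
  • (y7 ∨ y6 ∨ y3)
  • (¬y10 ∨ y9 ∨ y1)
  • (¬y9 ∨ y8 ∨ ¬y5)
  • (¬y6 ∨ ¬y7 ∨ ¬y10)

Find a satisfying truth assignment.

y1 = 1, y2 = 1, y3 = 1, y4 = 1, y5 = 0, y6 = 1, y7 = 1, y8 = 0, y9 = 1, y10 = 0

y4 occurs only positively in the remaining clauses — set y4 = True.
y5 occurs only negated in the remaining clauses — set y5 = False.
Branch on y1: take y1 = True.
Set y2 = True and propagate.
Try y3 = True.
  then y6 is forced to True.
  then y7 is forced to True.
  then y10 is forced to False.
  then y8 is forced to False.
y9 is now unconstrained; take y9 = True.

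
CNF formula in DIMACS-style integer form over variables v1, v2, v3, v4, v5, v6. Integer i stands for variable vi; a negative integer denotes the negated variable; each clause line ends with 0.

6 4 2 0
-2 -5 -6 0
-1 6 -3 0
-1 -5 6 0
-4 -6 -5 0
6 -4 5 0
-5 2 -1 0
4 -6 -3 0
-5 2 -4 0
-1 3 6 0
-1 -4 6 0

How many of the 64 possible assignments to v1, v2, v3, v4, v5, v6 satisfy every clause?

Split on v6, then v4.
  v6=T, v4=T: forces v5=F; v1, v2, v3 free → 2^3 = 8.
  v6=T, v4=F: 5 of the 16 assignments to (v1,v2,v3,v5) work.
  v6=F, v4=T: remaining (v1,v2,v3,v5) ∈ {(F,T,F,T); (F,T,T,T)} — 2.
  v6=F, v4=F: remaining (v1,v2,v3,v5) ∈ {(F,T,F,F); (F,T,F,T); (F,T,T,F); (F,T,T,T)} — 4.
Total: 8 + 5 + 2 + 4 = 19.

19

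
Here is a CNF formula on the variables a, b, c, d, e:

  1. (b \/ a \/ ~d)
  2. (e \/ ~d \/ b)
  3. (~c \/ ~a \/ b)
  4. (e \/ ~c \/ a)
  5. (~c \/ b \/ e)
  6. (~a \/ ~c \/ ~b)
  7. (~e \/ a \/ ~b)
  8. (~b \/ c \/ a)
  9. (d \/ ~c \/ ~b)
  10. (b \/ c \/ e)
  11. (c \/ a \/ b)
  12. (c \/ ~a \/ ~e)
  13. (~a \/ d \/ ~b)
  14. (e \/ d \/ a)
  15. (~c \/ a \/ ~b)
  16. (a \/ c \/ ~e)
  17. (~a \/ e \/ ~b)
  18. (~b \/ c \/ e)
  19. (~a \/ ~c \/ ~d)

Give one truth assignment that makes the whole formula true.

a=F, b=F, c=T, d=F, e=T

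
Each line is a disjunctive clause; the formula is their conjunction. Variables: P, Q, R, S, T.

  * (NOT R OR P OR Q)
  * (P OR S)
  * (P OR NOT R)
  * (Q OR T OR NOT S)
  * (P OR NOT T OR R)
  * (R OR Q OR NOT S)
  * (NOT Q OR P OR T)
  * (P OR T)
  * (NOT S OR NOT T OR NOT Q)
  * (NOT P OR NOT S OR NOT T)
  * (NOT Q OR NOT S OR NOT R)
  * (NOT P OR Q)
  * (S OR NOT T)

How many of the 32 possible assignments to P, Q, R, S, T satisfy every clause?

The models are:
  P=1 Q=1 R=0 S=0 T=0
  P=1 Q=1 R=0 S=1 T=0
  P=1 Q=1 R=1 S=0 T=0
Count: 3.

3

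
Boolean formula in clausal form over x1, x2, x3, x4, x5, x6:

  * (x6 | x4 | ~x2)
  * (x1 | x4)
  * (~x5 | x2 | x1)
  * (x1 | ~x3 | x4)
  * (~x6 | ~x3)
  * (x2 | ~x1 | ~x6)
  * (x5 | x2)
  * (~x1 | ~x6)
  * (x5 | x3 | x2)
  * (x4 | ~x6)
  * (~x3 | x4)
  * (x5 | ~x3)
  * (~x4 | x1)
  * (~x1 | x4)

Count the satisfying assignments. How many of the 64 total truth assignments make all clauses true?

Satisfying assignments:
  x1=1 x2=0 x3=0 x4=1 x5=1 x6=0
  x1=1 x2=0 x3=1 x4=1 x5=1 x6=0
  x1=1 x2=1 x3=0 x4=1 x5=0 x6=0
  x1=1 x2=1 x3=0 x4=1 x5=1 x6=0
  x1=1 x2=1 x3=1 x4=1 x5=1 x6=0
Count: 5.

5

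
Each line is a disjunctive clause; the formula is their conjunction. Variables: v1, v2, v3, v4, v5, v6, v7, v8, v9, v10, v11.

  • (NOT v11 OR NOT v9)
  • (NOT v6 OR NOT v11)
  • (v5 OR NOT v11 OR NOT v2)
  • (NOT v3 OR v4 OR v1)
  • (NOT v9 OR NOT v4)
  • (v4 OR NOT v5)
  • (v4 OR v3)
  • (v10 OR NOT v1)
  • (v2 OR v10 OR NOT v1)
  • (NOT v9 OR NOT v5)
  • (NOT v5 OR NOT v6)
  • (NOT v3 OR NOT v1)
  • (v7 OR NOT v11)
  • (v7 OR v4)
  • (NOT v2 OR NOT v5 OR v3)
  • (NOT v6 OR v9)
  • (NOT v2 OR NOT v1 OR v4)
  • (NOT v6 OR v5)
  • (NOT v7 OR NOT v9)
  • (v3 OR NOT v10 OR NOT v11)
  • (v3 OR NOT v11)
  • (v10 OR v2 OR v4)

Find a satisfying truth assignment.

v1=False  v2=False  v3=False  v4=True  v5=True  v6=False  v7=False  v8=True  v9=False  v10=False  v11=False

Pure literal: v6 appears only negated; assign v6 = False.
Pure literal: v11 appears only negated; assign v11 = False.
Set v1 = False and propagate.
Branch on v2: take v2 = False.
The remaining clauses are satisfied by v3 = False, v4 = True, v5 = True, v7 = False, v8 = True, v9 = False, v10 = False.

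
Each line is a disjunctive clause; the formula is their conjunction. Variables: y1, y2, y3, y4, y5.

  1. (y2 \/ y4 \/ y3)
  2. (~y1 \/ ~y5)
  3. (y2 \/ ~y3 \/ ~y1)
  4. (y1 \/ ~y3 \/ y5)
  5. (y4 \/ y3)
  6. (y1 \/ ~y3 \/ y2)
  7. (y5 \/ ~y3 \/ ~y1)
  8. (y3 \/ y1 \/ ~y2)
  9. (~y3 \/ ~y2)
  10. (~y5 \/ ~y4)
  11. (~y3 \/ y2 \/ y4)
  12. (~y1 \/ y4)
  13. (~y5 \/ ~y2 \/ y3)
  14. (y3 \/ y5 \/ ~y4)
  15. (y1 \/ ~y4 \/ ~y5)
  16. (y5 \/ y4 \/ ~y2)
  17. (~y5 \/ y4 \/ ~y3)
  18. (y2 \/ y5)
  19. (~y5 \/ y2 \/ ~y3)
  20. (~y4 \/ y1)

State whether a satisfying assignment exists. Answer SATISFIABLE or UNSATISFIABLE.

UNSATISFIABLE

y3 = True:
  propagation gives y2=False, y1=False; an empty clause results — contradiction.
y3 = False:
  propagation gives y4=True, y5=False; an empty clause results — contradiction.
Every branch closes, so no satisfying assignment exists.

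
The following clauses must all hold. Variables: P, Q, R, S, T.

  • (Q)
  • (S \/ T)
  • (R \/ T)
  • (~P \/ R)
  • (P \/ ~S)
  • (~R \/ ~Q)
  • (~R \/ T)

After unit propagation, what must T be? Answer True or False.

True

Unit clause (Q) sets Q = True.
From (~Q \/ ~R) and Q = True: R = False.
From (T \/ R) and R = False: T = True.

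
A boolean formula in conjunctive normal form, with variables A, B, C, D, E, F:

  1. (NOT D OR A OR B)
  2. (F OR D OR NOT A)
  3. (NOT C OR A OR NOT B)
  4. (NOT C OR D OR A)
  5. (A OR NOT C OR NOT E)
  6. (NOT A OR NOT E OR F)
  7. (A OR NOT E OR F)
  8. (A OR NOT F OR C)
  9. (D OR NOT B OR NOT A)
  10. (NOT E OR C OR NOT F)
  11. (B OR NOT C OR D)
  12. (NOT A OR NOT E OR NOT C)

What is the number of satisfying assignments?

12

Split on A, then C.
  A=T, C=T: remaining (B,D,E,F) ∈ {(F,T,F,F); (F,T,F,T); (T,T,F,F); (T,T,F,T)} — 4.
  A=T, C=F: 5 of the 16 assignments to (B,D,E,F) work.
  A=F, C=T: a clause becomes empty — 0.
  A=F, C=F: remaining (B,D,E,F) ∈ {(F,F,F,F); (T,F,F,F); (T,T,F,F)} — 3.
Total: 4 + 5 + 0 + 3 = 12.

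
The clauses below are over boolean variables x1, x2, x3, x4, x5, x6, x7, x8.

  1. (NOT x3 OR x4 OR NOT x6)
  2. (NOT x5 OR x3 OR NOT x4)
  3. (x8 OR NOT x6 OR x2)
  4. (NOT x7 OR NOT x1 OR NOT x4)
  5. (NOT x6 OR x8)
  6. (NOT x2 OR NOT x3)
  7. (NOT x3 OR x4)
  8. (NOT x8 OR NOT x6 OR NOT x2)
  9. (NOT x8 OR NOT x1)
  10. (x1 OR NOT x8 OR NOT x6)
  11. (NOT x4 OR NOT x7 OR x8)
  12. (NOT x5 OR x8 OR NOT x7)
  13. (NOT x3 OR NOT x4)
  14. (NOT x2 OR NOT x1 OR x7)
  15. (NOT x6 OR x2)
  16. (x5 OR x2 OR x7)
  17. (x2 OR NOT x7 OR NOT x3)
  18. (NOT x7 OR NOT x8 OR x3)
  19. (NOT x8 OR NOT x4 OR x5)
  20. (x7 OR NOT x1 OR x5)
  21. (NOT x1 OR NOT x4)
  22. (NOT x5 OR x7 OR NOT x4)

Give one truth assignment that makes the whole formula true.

x1=0, x2=0, x3=0, x4=0, x5=0, x6=0, x7=1, x8=0

Check each clause:
  1. (x4 OR NOT x6 OR NOT x3) — NOT x6 is true.
  2. (NOT x5 OR NOT x4 OR x3) — NOT x4 is true.
  3. (NOT x6 OR x8 OR x2) — NOT x6 is true.
  4. (NOT x7 OR NOT x1 OR NOT x4) — NOT x4 is true.
  5. (x8 OR NOT x6) — NOT x6 is true.
  6. (NOT x2 OR NOT x3) — NOT x3 is true.
  7. (x4 OR NOT x3) — NOT x3 is true.
  8. (NOT x8 OR NOT x6 OR NOT x2) — NOT x8 is true.
  9. (NOT x8 OR NOT x1) — NOT x8 is true.
  10. (NOT x8 OR x1 OR NOT x6) — NOT x8 is true.
  11. (x8 OR NOT x4 OR NOT x7) — NOT x4 is true.
  12. (NOT x7 OR x8 OR NOT x5) — NOT x5 is true.
  13. (NOT x4 OR NOT x3) — NOT x4 is true.
  14. (x7 OR NOT x1 OR NOT x2) — x7 is true.
  15. (x2 OR NOT x6) — NOT x6 is true.
  16. (x2 OR x5 OR x7) — x7 is true.
  17. (x2 OR NOT x3 OR NOT x7) — NOT x3 is true.
  18. (NOT x7 OR NOT x8 OR x3) — NOT x8 is true.
  19. (NOT x8 OR x5 OR NOT x4) — NOT x8 is true.
  20. (NOT x1 OR x7 OR x5) — NOT x1 is true.
  21. (NOT x4 OR NOT x1) — NOT x4 is true.
  22. (NOT x5 OR x7 OR NOT x4) — NOT x5 is true.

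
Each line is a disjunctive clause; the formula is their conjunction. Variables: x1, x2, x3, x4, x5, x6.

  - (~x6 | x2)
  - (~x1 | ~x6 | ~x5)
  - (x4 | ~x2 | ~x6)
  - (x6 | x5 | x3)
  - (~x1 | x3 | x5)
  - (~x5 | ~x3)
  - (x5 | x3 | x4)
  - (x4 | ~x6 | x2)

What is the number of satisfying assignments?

20

Case analysis on x5 and x6:
  x5=1, x6=1: remaining (x1,x2,x3,x4) ∈ {(0,1,0,1)} — 1.
  x5=1, x6=0: forces x3=0; x1, x2, x4 free → 2^3 = 8.
  x5=0, x6=1: remaining (x1,x2,x3,x4) ∈ {(0,1,0,1); (0,1,1,1); (1,1,1,1)} — 3.
  x5=0, x6=0: forces x3=1; x1, x2, x4 free → 2^3 = 8.
Total: 1 + 8 + 3 + 8 = 20.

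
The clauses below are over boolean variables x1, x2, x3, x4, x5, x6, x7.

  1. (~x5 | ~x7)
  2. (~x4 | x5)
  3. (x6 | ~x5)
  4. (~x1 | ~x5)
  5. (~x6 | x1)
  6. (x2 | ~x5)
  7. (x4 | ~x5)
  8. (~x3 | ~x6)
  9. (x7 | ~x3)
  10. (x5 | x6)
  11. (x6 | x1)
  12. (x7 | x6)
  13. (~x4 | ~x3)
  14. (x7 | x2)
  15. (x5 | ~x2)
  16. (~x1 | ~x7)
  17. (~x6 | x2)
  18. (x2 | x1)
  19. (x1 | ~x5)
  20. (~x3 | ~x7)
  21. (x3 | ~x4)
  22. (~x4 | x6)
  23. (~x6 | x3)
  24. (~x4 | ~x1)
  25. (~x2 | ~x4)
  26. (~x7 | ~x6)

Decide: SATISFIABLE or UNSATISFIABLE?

UNSATISFIABLE

x6 = True:
  propagation gives x1=True, x5=False, x4=False, x3=False; an empty clause results — contradiction.
x6 = False:
  propagation gives x5=False; an empty clause results — contradiction.
Every branch closes, so no satisfying assignment exists.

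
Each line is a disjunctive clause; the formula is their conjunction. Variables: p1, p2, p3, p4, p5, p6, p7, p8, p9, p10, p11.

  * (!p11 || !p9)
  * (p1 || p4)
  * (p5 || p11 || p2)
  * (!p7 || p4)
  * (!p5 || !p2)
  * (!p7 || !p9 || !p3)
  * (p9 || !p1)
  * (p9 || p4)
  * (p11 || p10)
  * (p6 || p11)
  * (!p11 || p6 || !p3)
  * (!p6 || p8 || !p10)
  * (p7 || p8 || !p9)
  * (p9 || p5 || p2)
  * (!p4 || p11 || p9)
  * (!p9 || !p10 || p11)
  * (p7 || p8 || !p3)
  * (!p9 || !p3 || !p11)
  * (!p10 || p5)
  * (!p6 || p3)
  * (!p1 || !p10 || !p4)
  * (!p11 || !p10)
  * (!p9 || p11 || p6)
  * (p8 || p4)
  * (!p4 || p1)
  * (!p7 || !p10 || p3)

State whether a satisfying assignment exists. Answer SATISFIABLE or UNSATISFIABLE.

p9 = True:
  propagation gives p11=False, p10=True; an empty clause results — contradiction.
p9 = False:
  propagation gives p1=False, p4=True; an empty clause results — contradiction.
Every branch closes, so no satisfying assignment exists.

UNSATISFIABLE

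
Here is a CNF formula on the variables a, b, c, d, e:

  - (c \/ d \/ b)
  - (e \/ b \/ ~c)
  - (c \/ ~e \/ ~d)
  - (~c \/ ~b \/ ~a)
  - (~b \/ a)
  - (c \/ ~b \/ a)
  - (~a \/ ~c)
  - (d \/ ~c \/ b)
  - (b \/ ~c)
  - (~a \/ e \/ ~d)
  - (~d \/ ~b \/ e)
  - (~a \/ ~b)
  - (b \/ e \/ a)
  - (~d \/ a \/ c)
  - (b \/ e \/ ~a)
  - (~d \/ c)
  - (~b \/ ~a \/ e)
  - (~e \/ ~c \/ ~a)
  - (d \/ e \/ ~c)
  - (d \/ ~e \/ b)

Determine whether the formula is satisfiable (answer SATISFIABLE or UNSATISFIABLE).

UNSATISFIABLE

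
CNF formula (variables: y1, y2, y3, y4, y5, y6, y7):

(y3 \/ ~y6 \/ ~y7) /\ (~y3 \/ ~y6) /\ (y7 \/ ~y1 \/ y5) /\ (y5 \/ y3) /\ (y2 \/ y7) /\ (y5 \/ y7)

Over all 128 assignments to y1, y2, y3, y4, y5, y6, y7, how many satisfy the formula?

Case analysis on y7 and y3:
  y7=1, y3=1: forces y6=0; y1, y2, y4, y5 free → 2^4 = 16.
  y7=1, y3=0: forces y5=1; y6=0; y1, y2, y4 free → 2^3 = 8.
  y7=0, y3=1: remaining (y1,y2,y4,y5,y6) ∈ {(0,1,0,1,0); (0,1,1,1,0); (1,1,0,1,0); (1,1,1,1,0)} — 4.
  y7=0, y3=0: forces y2=1; y5=1; y1, y4, y6 free → 2^3 = 8.
Total: 16 + 8 + 4 + 8 = 36.

36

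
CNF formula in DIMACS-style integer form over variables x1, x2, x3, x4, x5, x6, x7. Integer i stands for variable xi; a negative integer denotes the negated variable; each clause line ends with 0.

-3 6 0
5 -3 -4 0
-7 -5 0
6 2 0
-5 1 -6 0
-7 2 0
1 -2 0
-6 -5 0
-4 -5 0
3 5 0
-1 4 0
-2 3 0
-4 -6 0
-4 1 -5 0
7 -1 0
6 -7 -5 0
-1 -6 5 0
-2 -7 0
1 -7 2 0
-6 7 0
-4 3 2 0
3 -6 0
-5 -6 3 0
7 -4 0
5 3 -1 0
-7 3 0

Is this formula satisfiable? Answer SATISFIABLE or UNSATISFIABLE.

UNSATISFIABLE

x5 = True:
  propagation gives x7=False, x6=False, x3=False, x2=True; an empty clause results — contradiction.
x5 = False:
  propagation gives x3=True, x6=True, x4=False, x1=False; an empty clause results — contradiction.
Every branch closes, so no satisfying assignment exists.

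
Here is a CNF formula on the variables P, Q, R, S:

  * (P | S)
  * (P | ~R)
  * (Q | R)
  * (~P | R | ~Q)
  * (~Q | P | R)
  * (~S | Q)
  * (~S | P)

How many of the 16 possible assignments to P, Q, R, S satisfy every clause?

3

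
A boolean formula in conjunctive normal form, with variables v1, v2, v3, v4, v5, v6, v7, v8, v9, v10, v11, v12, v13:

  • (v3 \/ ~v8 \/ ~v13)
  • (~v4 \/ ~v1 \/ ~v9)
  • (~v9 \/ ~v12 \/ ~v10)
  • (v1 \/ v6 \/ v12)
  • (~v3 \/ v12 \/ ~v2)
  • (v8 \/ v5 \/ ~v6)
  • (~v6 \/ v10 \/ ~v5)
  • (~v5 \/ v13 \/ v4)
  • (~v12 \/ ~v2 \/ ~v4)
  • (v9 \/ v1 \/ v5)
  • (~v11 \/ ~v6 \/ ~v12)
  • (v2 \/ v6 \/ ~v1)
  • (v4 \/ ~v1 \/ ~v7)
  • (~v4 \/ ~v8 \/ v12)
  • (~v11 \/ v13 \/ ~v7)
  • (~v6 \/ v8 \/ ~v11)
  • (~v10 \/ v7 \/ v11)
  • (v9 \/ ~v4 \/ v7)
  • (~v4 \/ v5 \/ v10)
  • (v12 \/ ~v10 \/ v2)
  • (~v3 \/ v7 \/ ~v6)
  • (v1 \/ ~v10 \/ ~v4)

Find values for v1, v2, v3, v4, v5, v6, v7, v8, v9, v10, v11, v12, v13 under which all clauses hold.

Set v1 = False and propagate.
For the remaining variables, v2 = True, v3 = True, v4 = False, v5 = True, v6 = False, v7 = True, v8 = True, v9 = False, v10 = True, v11 = True, v12 = True, v13 = True works.
Every clause has at least one true literal under this assignment.

v1=F, v2=T, v3=T, v4=F, v5=T, v6=F, v7=T, v8=T, v9=F, v10=T, v11=T, v12=T, v13=T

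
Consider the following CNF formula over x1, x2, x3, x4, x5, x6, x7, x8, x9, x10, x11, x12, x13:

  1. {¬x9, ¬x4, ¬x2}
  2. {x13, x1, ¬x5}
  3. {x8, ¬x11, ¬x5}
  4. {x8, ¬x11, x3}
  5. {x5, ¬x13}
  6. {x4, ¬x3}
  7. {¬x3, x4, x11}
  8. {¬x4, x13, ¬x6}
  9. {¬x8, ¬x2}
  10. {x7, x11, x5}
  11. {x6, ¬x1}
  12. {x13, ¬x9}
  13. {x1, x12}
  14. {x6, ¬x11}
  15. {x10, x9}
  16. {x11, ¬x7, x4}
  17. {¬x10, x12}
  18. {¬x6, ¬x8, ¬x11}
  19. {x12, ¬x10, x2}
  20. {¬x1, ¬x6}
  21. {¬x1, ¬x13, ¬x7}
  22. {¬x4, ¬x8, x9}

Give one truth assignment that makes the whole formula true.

Pure literal: x12 appears only positively; assign x12 = True.
Try x1 = False.
The remaining clauses are satisfied by x2 = False, x3 = True, x4 = True, x5 = True, x6 = True, x7 = False, x8 = False, x9 = True, x10 = False, x11 = False, x13 = True.
Check each clause:
  1. {¬x4, ¬x2, ¬x9} — ¬x2 is true.
  2. {x1, x13, ¬x5} — x13 is true.
  3. {x8, ¬x11, ¬x5} — ¬x11 is true.
  4. {x3, ¬x11, x8} — x3 is true.
  5. {x5, ¬x13} — x5 is true.
  6. {¬x3, x4} — x4 is true.
  7. {x11, ¬x3, x4} — x4 is true.
  8. {¬x6, x13, ¬x4} — x13 is true.
  9. {¬x2, ¬x8} — ¬x8 is true.
  10. {x11, x7, x5} — x5 is true.
  11. {x6, ¬x1} — x6 is true.
  12. {¬x9, x13} — x13 is true.
  13. {x12, x1} — x12 is true.
  14. {¬x11, x6} — ¬x11 is true.
  15. {x9, x10} — x9 is true.
  16. {¬x7, x4, x11} — ¬x7 is true.
  17. {x12, ¬x10} — x12 is true.
  18. {¬x11, ¬x6, ¬x8} — ¬x8 is true.
  19. {¬x10, x12, x2} — x12 is true.
  20. {¬x1, ¬x6} — ¬x1 is true.
  21. {¬x1, ¬x13, ¬x7} — ¬x7 is true.
  22. {¬x8, ¬x4, x9} — ¬x8 is true.

x1=False, x2=False, x3=True, x4=True, x5=True, x6=True, x7=False, x8=False, x9=True, x10=False, x11=False, x12=True, x13=True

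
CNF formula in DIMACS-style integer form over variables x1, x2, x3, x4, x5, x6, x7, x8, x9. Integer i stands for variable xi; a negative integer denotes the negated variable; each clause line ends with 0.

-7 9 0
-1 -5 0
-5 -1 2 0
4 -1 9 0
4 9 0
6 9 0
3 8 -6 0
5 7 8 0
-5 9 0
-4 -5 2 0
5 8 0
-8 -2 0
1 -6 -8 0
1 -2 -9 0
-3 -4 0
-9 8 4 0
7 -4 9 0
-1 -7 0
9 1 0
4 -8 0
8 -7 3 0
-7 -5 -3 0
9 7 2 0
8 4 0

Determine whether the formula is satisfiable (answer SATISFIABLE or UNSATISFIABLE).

Set x1 = False and propagate.
  then x9 is forced to True.
  then x2 is forced to False.
The remaining clauses are satisfied by x3 = False, x4 = True, x5 = False, x6 = False, x7 = True, x8 = True.
So x1=False  x2=False  x3=False  x4=True  x5=False  x6=False  x7=True  x8=True  x9=True is a satisfying assignment.

SATISFIABLE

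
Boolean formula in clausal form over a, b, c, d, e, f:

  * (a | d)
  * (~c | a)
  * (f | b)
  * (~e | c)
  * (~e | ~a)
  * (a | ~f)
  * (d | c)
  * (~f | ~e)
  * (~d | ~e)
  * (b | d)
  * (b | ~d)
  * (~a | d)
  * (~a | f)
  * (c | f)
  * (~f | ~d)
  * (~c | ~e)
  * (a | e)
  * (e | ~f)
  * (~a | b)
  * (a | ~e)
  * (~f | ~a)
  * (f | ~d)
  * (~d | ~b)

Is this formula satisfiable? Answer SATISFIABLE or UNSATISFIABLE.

a = True:
  propagation gives e=False, d=True, b=True; an empty clause results — contradiction.
a = False:
  propagation gives d=True, c=False, e=False; an empty clause results — contradiction.
Every branch closes, so no satisfying assignment exists.

UNSATISFIABLE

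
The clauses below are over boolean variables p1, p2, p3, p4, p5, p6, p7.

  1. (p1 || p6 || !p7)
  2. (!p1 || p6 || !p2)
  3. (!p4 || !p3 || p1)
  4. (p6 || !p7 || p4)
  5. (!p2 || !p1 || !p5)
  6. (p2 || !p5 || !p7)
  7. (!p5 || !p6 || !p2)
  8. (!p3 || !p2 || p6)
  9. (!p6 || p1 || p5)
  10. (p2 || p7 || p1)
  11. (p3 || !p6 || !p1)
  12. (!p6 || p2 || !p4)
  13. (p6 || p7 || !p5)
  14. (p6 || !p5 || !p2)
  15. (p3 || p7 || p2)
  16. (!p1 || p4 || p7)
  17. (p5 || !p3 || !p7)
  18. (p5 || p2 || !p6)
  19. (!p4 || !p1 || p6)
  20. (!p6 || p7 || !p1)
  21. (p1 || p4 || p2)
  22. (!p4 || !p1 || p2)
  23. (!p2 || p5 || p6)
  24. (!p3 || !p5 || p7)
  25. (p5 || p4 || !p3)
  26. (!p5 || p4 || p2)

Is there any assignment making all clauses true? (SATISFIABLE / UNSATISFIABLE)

UNSATISFIABLE

p2 = True:
  p6 = True:
    propagation gives p5=False, p1=True, p3=True, p7=False; an empty clause results — contradiction.
  p6 = False:
    propagation gives p1=False, p7=False, p3=False, p5=False; an empty clause results — contradiction.
p2 = False:
  p1 = True:
    propagation gives p4=False, p7=True, p6=True, p5=False; an empty clause results — contradiction.
  p1 = False:
    propagation gives p7=True, p6=True, p5=False; an empty clause results — contradiction.
Every branch closes, so no satisfying assignment exists.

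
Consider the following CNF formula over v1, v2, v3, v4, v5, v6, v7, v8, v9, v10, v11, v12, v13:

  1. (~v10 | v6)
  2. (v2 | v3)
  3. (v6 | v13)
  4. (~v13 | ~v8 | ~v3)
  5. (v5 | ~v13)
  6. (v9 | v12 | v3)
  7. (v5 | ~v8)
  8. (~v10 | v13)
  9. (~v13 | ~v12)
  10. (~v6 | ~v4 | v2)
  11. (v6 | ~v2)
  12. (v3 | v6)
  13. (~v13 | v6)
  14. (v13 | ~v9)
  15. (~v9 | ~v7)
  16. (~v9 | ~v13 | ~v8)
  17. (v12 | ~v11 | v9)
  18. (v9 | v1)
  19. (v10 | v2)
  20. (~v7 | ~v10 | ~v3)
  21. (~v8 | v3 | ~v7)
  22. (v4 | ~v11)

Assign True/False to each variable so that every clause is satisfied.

Pure literal: v5 appears only positively; assign v5 = True.
v7 occurs only negated in the remaining clauses — set v7 = False.
Set v1 = False and propagate.
  then v9 is forced to True.
  then v13 is forced to True.
  then v12 is forced to False.
  then v6 is forced to True.
  then v8 is forced to False.
The remaining clauses are satisfied by v2 = True, v3 = True, v4 = True, v10 = False, v11 = True.
Every clause has at least one true literal under this assignment.

v1=F, v2=T, v3=T, v4=T, v5=T, v6=T, v7=F, v8=F, v9=T, v10=F, v11=T, v12=F, v13=T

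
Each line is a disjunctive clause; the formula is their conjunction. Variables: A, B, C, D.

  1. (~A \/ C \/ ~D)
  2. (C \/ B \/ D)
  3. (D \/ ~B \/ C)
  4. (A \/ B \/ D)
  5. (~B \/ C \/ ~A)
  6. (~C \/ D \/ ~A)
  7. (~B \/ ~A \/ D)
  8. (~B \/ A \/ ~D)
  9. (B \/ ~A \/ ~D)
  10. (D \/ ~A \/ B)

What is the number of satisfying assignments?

4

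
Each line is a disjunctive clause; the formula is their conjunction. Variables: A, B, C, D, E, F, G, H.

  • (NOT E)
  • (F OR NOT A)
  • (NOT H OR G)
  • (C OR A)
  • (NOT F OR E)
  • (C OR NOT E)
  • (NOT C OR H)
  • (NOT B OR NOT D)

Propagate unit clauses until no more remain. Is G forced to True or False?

Unit clause (NOT E) sets E = False.
From (NOT F OR E) and E = False: F = False.
(F OR NOT A): since F = False, the clause reduces to (NOT A). A = False.
(C OR A) with A = False leaves only C, so C = True.
(H OR NOT C) with C = True leaves only H, so H = True.
In (G OR NOT H), NOT H is now false; G must hold, so G = True.

True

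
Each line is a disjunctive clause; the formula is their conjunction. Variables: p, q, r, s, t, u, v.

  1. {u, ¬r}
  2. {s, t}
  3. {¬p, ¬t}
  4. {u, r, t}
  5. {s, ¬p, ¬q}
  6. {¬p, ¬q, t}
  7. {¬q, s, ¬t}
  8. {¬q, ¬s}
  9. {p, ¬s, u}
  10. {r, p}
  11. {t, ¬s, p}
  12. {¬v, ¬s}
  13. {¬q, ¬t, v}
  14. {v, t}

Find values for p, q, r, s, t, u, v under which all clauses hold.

p=F, q=F, r=T, s=F, t=T, u=T, v=F

q occurs only negated in the remaining clauses — set q = False.
Pure literal: u appears only positively; assign u = True.
Branch on p: take p = False.
  then r is forced to True.
The remaining clauses are satisfied by s = False, t = True, v = False.
Check each clause:
  1. {u, ¬r} — u is true.
  2. {t, s} — t is true.
  3. {¬p, ¬t} — ¬p is true.
  4. {u, t, r} — r is true.
  5. {s, ¬p, ¬q} — ¬q is true.
  6. {¬q, ¬p, t} — t is true.
  7. {¬t, s, ¬q} — ¬q is true.
  8. {¬s, ¬q} — ¬s is true.
  9. {u, ¬s, p} — ¬s is true.
  10. {r, p} — r is true.
  11. {p, t, ¬s} — ¬s is true.
  12. {¬s, ¬v} — ¬v is true.
  13. {¬t, ¬q, v} — ¬q is true.
  14. {v, t} — t is true.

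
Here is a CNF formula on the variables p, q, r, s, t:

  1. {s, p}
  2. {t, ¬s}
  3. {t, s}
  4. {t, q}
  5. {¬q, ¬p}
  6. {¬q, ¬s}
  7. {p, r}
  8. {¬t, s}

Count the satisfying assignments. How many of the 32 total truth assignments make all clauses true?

3

The models are:
  p=0 q=0 r=1 s=1 t=1
  p=1 q=0 r=0 s=1 t=1
  p=1 q=0 r=1 s=1 t=1
That's 3 in total.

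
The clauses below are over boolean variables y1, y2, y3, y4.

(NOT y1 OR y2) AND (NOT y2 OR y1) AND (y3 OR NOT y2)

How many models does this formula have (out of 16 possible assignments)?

The models are:
  y1=0 y2=0 y3=0 y4=0
  y1=0 y2=0 y3=0 y4=1
  y1=0 y2=0 y3=1 y4=0
  y1=0 y2=0 y3=1 y4=1
  y1=1 y2=1 y3=1 y4=0
  y1=1 y2=1 y3=1 y4=1
Count: 6.

6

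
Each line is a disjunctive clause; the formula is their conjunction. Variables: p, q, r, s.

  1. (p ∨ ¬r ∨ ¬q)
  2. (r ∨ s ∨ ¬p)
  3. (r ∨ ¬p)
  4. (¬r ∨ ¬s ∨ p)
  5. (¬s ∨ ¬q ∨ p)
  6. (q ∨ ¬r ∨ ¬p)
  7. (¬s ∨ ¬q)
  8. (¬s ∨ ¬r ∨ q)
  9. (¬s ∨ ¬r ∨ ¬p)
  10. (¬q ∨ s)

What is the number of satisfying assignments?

3

Satisfying assignments:
  p=F q=F r=F s=F
  p=F q=F r=F s=T
  p=F q=F r=T s=F
Count: 3.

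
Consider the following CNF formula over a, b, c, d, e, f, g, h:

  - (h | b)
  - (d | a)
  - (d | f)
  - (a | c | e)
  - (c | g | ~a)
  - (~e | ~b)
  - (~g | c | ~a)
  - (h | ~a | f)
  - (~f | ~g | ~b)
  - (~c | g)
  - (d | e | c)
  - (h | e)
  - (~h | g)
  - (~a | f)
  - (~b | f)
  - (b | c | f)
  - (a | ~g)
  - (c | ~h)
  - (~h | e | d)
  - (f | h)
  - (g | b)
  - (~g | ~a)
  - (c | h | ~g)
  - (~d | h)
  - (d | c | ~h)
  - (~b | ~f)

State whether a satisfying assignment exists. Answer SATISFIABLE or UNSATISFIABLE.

UNSATISFIABLE

h = True:
  propagation gives g=True, a=True; an empty clause results — contradiction.
h = False:
  propagation gives b=True, e=False; an empty clause results — contradiction.
Every branch closes, so no satisfying assignment exists.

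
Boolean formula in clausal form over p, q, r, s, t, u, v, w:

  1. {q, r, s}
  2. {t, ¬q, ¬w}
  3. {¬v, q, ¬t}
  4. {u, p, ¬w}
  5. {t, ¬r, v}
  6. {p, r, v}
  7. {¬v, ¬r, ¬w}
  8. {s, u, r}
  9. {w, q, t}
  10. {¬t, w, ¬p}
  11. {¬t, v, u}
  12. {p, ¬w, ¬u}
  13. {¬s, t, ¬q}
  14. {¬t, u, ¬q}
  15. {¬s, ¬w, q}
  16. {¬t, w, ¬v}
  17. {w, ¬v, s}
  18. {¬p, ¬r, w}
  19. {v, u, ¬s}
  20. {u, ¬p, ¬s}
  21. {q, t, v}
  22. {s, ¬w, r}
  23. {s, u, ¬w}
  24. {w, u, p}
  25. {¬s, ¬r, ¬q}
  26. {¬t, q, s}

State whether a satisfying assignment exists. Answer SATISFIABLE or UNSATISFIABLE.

Branch on p: take p = False.
For the remaining variables, q = False, r = True, s = True, t = True, u = True, v = False, w = False works.
Every clause has at least one true literal under this assignment.
So p=False  q=False  r=True  s=True  t=True  u=True  v=False  w=False is a satisfying assignment.

SATISFIABLE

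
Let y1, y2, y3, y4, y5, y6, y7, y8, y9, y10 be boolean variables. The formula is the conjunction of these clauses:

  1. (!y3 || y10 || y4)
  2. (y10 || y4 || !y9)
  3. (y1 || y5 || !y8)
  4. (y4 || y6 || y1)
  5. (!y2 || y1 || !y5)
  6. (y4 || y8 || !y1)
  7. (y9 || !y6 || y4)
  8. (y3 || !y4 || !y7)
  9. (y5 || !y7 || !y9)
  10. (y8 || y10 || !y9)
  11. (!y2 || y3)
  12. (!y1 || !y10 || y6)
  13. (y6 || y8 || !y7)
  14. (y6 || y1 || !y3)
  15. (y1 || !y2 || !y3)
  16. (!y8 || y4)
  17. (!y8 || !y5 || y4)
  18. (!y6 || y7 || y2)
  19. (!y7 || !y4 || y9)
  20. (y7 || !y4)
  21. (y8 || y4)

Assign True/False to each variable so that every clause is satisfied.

y1=True, y2=True, y3=True, y4=True, y5=True, y6=True, y7=True, y8=True, y9=True, y10=False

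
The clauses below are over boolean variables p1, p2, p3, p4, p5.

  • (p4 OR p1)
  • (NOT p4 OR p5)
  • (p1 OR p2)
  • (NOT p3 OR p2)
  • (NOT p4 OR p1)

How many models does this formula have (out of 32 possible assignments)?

9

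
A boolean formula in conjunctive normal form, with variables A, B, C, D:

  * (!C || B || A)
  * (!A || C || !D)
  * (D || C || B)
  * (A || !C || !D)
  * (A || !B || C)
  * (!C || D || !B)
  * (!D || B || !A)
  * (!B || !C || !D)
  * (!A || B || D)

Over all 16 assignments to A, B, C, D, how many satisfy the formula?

Satisfying assignments:
  A=F B=F C=F D=T
  A=T B=T C=F D=F
Count: 2.

2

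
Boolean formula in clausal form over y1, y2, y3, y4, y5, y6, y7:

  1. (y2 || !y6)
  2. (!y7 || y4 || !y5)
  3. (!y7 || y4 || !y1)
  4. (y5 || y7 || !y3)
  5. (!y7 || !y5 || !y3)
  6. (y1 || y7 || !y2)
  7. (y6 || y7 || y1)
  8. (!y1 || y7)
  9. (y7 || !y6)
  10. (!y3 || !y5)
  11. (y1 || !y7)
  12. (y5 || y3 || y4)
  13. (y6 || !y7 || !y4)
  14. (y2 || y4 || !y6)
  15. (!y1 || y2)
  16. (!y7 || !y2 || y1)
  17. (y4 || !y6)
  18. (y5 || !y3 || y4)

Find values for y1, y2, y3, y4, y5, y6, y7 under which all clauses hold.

Set y1 = True and propagate.
  then y7 is forced to True.
  then y4 is forced to True.
  then y6 is forced to True.
  then y2 is forced to True.
The remaining clauses are satisfied by y3 = False, y5 = False.
Every clause has at least one true literal under this assignment.

y1=True  y2=True  y3=False  y4=True  y5=False  y6=True  y7=True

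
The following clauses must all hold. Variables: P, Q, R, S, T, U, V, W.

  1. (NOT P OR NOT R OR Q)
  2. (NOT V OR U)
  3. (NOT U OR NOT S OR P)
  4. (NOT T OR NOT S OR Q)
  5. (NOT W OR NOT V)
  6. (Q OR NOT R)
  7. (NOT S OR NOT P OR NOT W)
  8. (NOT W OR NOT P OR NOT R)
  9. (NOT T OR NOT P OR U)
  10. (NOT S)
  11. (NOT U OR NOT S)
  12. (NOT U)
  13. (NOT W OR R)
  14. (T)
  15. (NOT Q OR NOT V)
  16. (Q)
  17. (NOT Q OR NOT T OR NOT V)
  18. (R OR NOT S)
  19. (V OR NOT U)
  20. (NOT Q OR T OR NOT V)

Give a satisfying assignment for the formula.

P=False, Q=True, R=False, S=False, T=True, U=False, V=False, W=False

(NOT S) is a unit clause, so S = False.
The clause (NOT U) is unit: U must be False.
(NOT V) is a unit clause, so V = False.
(T) is a unit clause, so T = True.
(NOT P) is a unit clause, so P = False.
Unit propagation: (Q) forces Q = True.
Pure literal: W appears only negated; assign W = False.
R is now unconstrained; take R = False.
Every clause has at least one true literal under this assignment.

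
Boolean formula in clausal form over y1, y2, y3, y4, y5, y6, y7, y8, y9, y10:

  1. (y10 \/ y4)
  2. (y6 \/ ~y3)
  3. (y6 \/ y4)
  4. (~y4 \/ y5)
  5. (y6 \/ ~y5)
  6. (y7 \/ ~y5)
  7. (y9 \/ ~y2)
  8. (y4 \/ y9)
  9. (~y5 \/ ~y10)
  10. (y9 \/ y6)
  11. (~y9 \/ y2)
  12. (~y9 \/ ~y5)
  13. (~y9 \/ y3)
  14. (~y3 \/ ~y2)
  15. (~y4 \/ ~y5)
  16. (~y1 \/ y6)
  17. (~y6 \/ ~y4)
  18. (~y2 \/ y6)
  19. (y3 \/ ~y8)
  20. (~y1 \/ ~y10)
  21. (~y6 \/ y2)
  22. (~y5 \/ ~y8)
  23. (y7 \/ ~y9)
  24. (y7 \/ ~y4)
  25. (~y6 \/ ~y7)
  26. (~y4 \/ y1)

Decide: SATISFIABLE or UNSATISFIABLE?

UNSATISFIABLE

y6 = True:
  propagation gives y4=False, y10=True, y9=True, y5=False; an empty clause results — contradiction.
y6 = False:
  propagation gives y3=False, y4=True, y5=True; an empty clause results — contradiction.
Every branch closes, so no satisfying assignment exists.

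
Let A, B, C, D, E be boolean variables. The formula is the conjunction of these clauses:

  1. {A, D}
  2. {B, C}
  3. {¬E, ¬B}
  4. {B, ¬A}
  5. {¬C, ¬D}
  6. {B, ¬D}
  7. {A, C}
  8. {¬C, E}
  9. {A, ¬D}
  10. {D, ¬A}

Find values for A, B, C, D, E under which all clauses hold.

A=True, B=True, C=False, D=True, E=False

Check each clause:
  1. {D, A} — A is true.
  2. {C, B} — B is true.
  3. {¬B, ¬E} — ¬E is true.
  4. {¬A, B} — B is true.
  5. {¬C, ¬D} — ¬C is true.
  6. {¬D, B} — B is true.
  7. {A, C} — A is true.
  8. {¬C, E} — ¬C is true.
  9. {A, ¬D} — A is true.
  10. {D, ¬A} — D is true.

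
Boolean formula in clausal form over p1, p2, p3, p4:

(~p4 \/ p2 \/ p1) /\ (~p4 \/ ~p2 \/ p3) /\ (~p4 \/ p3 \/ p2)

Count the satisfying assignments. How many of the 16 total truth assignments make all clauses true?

11

Split on p2, then p4.
  p2=T, p4=T: remaining (p1,p3) ∈ {(F,T); (T,T)} — 2.
  p2=T, p4=F: remaining (p1,p3) ∈ {(F,F); (F,T); (T,F); (T,T)} — 4.
  p2=F, p4=T: remaining (p1,p3) ∈ {(T,T)} — 1.
  p2=F, p4=F: remaining (p1,p3) ∈ {(F,F); (F,T); (T,F); (T,T)} — 4.
Total: 2 + 4 + 1 + 4 = 11.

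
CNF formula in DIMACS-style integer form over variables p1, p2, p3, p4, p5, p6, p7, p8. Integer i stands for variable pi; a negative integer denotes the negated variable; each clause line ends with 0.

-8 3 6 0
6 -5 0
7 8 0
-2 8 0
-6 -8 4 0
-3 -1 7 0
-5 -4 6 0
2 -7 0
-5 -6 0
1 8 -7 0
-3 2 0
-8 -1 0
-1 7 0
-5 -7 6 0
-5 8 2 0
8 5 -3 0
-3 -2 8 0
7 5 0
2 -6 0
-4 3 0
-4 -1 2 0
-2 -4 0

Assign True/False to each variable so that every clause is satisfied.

p1=0, p2=1, p3=1, p4=0, p5=0, p6=0, p7=1, p8=1

Check each clause:
  1. (p6 || p3 || !p8) — p3 is true.
  2. (p6 || !p5) — !p5 is true.
  3. (p7 || p8) — p8 is true.
  4. (!p2 || p8) — p8 is true.
  5. (!p8 || p4 || !p6) — !p6 is true.
  6. (!p3 || !p1 || p7) — !p1 is true.
  7. (!p4 || !p5 || p6) — !p5 is true.
  8. (p2 || !p7) — p2 is true.
  9. (!p5 || !p6) — !p6 is true.
  10. (p8 || p1 || !p7) — p8 is true.
  11. (p2 || !p3) — p2 is true.
  12. (!p1 || !p8) — !p1 is true.
  13. (p7 || !p1) — !p1 is true.
  14. (!p5 || !p7 || p6) — !p5 is true.
  15. (!p5 || p8 || p2) — p8 is true.
  16. (p8 || !p3 || p5) — p8 is true.
  17. (p8 || !p2 || !p3) — p8 is true.
  18. (p7 || p5) — p7 is true.
  19. (!p6 || p2) — !p6 is true.
  20. (!p4 || p3) — p3 is true.
  21. (p2 || !p1 || !p4) — p2 is true.
  22. (!p4 || !p2) — !p4 is true.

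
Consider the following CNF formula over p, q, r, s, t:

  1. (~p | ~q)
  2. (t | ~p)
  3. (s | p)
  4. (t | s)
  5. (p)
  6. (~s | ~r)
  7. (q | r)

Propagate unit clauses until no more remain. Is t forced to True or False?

True

Unit clause (p) sets p = True.
(~p | ~q): since p = True, the clause reduces to (~q). q = False.
(~p | t): since p = True, the clause reduces to (t). t = True.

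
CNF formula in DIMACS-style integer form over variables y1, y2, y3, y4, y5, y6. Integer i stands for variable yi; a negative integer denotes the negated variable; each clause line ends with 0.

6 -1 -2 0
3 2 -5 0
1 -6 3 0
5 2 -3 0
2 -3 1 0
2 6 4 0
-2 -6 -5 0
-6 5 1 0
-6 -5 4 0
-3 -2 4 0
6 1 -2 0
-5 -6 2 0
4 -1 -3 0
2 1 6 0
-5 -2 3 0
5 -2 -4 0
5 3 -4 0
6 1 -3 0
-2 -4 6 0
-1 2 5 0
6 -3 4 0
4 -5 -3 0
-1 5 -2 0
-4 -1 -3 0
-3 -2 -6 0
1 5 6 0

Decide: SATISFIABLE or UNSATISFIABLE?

UNSATISFIABLE

y2 = True:
  y6 = True:
    propagation gives y5=False, y1=True; an empty clause results — contradiction.
  y6 = False:
    propagation gives y1=False; an empty clause results — contradiction.
y2 = False:
  y3 = True:
    propagation gives y5=True, y1=True, y6=False, y4=True; an empty clause results — contradiction.
  y3 = False:
    propagation gives y5=False, y4=False, y6=True, y1=True; an empty clause results — contradiction.
Every branch closes, so no satisfying assignment exists.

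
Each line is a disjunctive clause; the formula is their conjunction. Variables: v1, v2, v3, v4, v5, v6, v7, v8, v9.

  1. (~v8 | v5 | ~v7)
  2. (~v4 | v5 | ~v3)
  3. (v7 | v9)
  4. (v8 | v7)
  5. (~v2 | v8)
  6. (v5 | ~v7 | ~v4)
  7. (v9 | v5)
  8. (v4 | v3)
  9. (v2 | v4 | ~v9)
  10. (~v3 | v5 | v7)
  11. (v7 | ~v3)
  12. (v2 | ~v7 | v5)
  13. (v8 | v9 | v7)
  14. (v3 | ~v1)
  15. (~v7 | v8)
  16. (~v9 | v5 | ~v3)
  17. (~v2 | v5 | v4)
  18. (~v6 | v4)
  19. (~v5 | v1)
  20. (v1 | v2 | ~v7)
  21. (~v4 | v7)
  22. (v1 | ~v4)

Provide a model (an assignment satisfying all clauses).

v1=True, v2=True, v3=True, v4=False, v5=True, v6=False, v7=True, v8=True, v9=False

Pure literal: v6 appears only negated; assign v6 = False.
Branch on v1: take v1 = True.
  then v3 is forced to True.
  then v7 is forced to True.
  then v8 is forced to True.
  then v5 is forced to True.
The remaining clauses are satisfied by v2 = True, v4 = False, v9 = False.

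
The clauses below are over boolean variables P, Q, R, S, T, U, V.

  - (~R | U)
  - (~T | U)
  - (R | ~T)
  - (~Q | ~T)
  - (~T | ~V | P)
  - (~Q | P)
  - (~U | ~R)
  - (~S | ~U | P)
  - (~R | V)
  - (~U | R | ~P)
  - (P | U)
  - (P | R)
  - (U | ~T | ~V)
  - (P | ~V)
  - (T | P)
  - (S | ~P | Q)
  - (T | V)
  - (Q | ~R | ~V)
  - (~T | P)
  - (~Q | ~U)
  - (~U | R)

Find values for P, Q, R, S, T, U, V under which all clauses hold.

P=True, Q=True, R=False, S=True, T=False, U=False, V=True

Check each clause:
  1. (~R | U) — ~R is true.
  2. (U | ~T) — ~T is true.
  3. (R | ~T) — ~T is true.
  4. (~T | ~Q) — ~T is true.
  5. (~T | P | ~V) — P is true.
  6. (P | ~Q) — P is true.
  7. (~U | ~R) — ~U is true.
  8. (~S | P | ~U) — P is true.
  9. (V | ~R) — ~R is true.
  10. (~U | ~P | R) — ~U is true.
  11. (P | U) — P is true.
  12. (R | P) — P is true.
  13. (~T | ~V | U) — ~T is true.
  14. (P | ~V) — P is true.
  15. (T | P) — P is true.
  16. (~P | S | Q) — Q is true.
  17. (V | T) — V is true.
  18. (Q | ~V | ~R) — Q is true.
  19. (P | ~T) — P is true.
  20. (~U | ~Q) — ~U is true.
  21. (~U | R) — ~U is true.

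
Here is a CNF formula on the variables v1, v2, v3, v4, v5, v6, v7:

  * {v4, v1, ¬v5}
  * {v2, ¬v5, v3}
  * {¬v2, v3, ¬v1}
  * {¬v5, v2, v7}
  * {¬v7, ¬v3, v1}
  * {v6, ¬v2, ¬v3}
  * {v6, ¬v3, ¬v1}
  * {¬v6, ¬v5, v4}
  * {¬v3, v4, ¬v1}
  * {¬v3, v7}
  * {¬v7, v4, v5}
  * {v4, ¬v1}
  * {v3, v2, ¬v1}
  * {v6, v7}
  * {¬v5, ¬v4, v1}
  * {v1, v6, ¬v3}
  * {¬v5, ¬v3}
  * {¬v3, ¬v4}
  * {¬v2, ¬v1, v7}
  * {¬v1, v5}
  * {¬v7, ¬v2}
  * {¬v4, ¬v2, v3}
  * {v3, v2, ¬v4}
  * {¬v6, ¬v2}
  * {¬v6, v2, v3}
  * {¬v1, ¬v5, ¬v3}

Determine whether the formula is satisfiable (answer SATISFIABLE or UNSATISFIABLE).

v3 = True:
  propagation gives v7=True, v1=True, v6=True, v4=True; an empty clause results — contradiction.
v3 = False:
  v2 = True:
    propagation gives v1=False, v7=False, v6=True; an empty clause results — contradiction.
  v2 = False:
    propagation gives v5=False, v1=False, v4=False, v7=False; an empty clause results — contradiction.
Every branch closes, so no satisfying assignment exists.

UNSATISFIABLE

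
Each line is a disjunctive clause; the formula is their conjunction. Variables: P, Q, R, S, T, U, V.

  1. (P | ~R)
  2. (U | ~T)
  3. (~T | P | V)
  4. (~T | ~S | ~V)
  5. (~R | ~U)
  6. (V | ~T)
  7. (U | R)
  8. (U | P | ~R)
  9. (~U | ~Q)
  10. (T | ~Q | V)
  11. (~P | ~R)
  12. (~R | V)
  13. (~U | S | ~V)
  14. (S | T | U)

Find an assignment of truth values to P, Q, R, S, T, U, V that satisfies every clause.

Pure literal: Q appears only negated; assign Q = False.
Branch on P: take P = True.
  then R is forced to False.
  then U is forced to True.
Set S = True and propagate.
Branch on T: take T = False.
V is now unconstrained; take V = False.
Every clause has at least one true literal under this assignment.
Check each clause:
  1. (P | ~R) — P is true.
  2. (~T | U) — ~T is true.
  3. (V | ~T | P) — P is true.
  4. (~S | ~V | ~T) — ~V is true.
  5. (~R | ~U) — ~R is true.
  6. (V | ~T) — ~T is true.
  7. (U | R) — U is true.
  8. (U | ~R | P) — P is true.
  9. (~Q | ~U) — ~Q is true.
  10. (T | ~Q | V) — ~Q is true.
  11. (~P | ~R) — ~R is true.
  12. (~R | V) — ~R is true.
  13. (~U | ~V | S) — ~V is true.
  14. (U | T | S) — S is true.

P=True, Q=False, R=False, S=True, T=False, U=True, V=False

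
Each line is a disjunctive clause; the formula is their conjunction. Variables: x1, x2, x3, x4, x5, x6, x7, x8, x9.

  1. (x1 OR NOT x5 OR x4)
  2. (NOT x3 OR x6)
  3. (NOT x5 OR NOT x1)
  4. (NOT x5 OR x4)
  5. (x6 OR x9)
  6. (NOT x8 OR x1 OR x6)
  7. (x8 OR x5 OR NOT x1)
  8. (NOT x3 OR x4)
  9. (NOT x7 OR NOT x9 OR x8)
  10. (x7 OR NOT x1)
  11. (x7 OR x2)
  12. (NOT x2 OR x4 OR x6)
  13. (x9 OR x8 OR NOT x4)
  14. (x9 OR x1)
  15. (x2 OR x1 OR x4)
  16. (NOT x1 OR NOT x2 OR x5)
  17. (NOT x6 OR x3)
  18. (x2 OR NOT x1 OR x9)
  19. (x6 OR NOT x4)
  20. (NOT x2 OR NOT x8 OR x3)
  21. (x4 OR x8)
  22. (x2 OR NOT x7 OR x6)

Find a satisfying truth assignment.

Try x1 = False.
  then x9 is forced to True.
For the remaining variables, x2 = True, x3 = True, x4 = True, x5 = False, x6 = True, x7 = False, x8 = True works.

x1=False, x2=True, x3=True, x4=True, x5=False, x6=True, x7=False, x8=True, x9=True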